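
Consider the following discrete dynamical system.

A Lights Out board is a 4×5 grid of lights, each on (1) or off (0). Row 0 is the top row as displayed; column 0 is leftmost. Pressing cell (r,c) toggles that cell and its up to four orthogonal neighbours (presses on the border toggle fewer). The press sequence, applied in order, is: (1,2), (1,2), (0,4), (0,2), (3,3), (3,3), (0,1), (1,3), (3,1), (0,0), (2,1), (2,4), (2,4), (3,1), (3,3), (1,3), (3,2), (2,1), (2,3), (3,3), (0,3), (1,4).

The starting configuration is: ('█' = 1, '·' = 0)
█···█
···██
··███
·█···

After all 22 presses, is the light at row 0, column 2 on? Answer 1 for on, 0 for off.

1

step 0: █···█
···██
··███
·█···
step 1: █·█·█
·██·█
···██
·█···
step 2: █···█
···██
··███
·█···
step 3: █··█·
···█·
··███
·█···
step 4: ███··
··██·
··███
·█···
step 5: ███··
··██·
··█·█
·████
step 6: ███··
··██·
··███
·█···
step 7: ·····
·███·
··███
·█···
step 8: ···█·
·█··█
··█·█
·█···
step 9: ···█·
·█··█
·██·█
█·█··
step 10: ██·█·
██··█
·██·█
█·█··
step 11: ██·█·
█···█
█···█
███··
step 12: ██·█·
█····
█··█·
███·█
step 13: ██·█·
█···█
█···█
███··
step 14: ██·█·
█···█
██··█
·····
step 15: ██·█·
█···█
██·██
··███
step 16: ██···
█·██·
██··█
··███
step 17: ██···
█·██·
███·█
·█··█
step 18: ██···
████·
····█
····█
step 19: ██···
███··
··██·
···██
step 20: ██···
███··
··█··
··█··
step 21: █████
████·
··█··
··█··
step 22: ████·
███·█
··█·█
··█··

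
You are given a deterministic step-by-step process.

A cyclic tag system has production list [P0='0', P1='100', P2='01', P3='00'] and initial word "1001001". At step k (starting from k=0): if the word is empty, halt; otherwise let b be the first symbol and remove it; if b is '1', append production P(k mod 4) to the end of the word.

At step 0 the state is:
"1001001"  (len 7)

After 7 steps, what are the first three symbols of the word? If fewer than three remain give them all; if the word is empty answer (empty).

000

[0] "1001001"  (len 7)
[1] "0010010"  (len 7)
[2] "010010"  (len 6)
[3] "10010"  (len 5)
[4] "001000"  (len 6)
[5] "01000"  (len 5)
[6] "1000"  (len 4)
[7] "00001"  (len 5)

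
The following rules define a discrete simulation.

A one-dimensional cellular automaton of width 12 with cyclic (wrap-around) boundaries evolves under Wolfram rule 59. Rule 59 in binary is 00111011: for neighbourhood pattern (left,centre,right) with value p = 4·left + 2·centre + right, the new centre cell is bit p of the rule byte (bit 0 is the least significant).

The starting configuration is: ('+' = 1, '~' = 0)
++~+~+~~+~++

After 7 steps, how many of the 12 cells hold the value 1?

8

gen 0: ++~+~+~~+~++
gen 1: ~~+~+~++~++~
gen 2: ++~+~++~++~+
gen 3: ~~+~++~++~++
gen 4: ++~++~++~++~
gen 5: +~++~++~++~+
gen 6: ~++~++~++~++
gen 7: ++~++~++~++~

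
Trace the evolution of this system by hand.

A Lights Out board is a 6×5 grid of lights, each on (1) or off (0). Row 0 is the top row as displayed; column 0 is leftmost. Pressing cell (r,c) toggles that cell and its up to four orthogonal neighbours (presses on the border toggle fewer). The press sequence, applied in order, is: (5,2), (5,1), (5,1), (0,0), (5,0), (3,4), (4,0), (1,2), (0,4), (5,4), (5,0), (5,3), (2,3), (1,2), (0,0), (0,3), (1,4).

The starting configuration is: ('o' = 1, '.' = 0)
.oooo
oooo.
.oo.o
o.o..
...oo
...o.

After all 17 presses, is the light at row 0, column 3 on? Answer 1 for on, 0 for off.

1

k=0  .oooo
oooo.
.oo.o
o.o..
...oo
...o.
k=1  .oooo
oooo.
.oo.o
o.o..
..ooo
.oo..
k=2  .oooo
oooo.
.oo.o
o.o..
.oooo
o....
k=3  .oooo
oooo.
.oo.o
o.o..
..ooo
.oo..
k=4  o.ooo
.ooo.
.oo.o
o.o..
..ooo
.oo..
k=5  o.ooo
.ooo.
.oo.o
o.o..
o.ooo
o.o..
k=6  o.ooo
.ooo.
.oo..
o.ooo
o.oo.
o.o..
k=7  o.ooo
.ooo.
.oo..
..ooo
.ooo.
..o..
k=8  o..oo
.....
.o...
..ooo
.ooo.
..o..
k=9  o....
....o
.o...
..ooo
.ooo.
..o..
k=10  o....
....o
.o...
..ooo
.oooo
..ooo
k=11  o....
....o
.o...
..ooo
ooooo
ooooo
k=12  o....
....o
.o...
..ooo
ooo.o
oo...
k=13  o....
...oo
.oooo
..o.o
ooo.o
oo...
k=14  o.o..
.oo.o
.o.oo
..o.o
ooo.o
oo...
k=15  .oo..
ooo.o
.o.oo
..o.o
ooo.o
oo...
k=16  .o.oo
ooooo
.o.oo
..o.o
ooo.o
oo...
k=17  .o.o.
ooo..
.o.o.
..o.o
ooo.o
oo...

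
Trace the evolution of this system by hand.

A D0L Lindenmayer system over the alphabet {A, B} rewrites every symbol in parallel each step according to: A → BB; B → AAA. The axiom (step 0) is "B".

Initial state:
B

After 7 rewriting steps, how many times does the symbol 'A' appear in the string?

gen 0: B
gen 1: AAA
gen 2: BBBBBB
gen 3: AAAAAAAAAAAAAAAAAA
gen 4: BBBBBBBBBBBBBBBBBBBBBBBBBBBBBBBBBBBB
gen 5: AAAAAAAAAAAAAAAAAAAAAAAAAAAAAAAAAAAAAAAAAAAAAAAAAAAAAAAAAAAAAAAAAAAAAAAAAAAAAAAAAAAAAAAAAAAAAAAAAAAAAAAAAAAA
gen 6: BBBBBBBBBBBBBBBBBBBBBBBBBBBBBBBBBBBBBBBBBBBBBBBBBBBBBBBBBB…BBBBBBBBBBBBBBBBBBBBBBBBBBBBBBBBBBBBBBBBBBBBBBBBBBBBBBBBBB  (len 216)
gen 7: AAAAAAAAAAAAAAAAAAAAAAAAAAAAAAAAAAAAAAAAAAAAAAAAAAAAAAAAAA…AAAAAAAAAAAAAAAAAAAAAAAAAAAAAAAAAAAAAAAAAAAAAAAAAAAAAAAAAA  (len 648)

648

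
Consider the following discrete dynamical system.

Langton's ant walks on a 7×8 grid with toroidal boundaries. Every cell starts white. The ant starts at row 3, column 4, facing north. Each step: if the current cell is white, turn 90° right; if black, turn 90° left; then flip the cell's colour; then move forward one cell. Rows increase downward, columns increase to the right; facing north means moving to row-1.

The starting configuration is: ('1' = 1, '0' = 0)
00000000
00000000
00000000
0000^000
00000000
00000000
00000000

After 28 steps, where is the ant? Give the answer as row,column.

5,2

step 0: 00000000
00000000
00000000
0000^000
00000000
00000000
00000000
step 1: 00000000
00000000
00000000
00001>00
00000000
00000000
00000000
step 2: 00000000
00000000
00000000
00001100
00000v00
00000000
00000000
step 3: 00000000
00000000
00000000
00001100
0000<100
00000000
00000000
step 4: 00000000
00000000
00000000
0000^100
00001100
00000000
00000000
step 5: 00000000
00000000
00000000
000<0100
00001100
00000000
00000000
step 6: 00000000
00000000
000^0000
00010100
00001100
00000000
00000000
step 7: 00000000
00000000
0001>000
00010100
00001100
00000000
00000000
step 8: 00000000
00000000
00011000
0001v100
00001100
00000000
00000000
step 9: 00000000
00000000
00011000
000<1100
00001100
00000000
00000000
step 10: 00000000
00000000
00011000
00001100
000v1100
00000000
00000000
step 11: 00000000
00000000
00011000
00001100
00<11100
00000000
00000000
step 12: 00000000
00000000
00011000
00^01100
00111100
00000000
00000000
step 13: 00000000
00000000
00011000
001>1100
00111100
00000000
00000000
step 14: 00000000
00000000
00011000
00111100
001v1100
00000000
00000000
step 15: 00000000
00000000
00011000
00111100
0010>100
00000000
00000000
step 16: 00000000
00000000
00011000
0011^100
00100100
00000000
00000000
step 17: 00000000
00000000
00011000
001<0100
00100100
00000000
00000000
step 18: 00000000
00000000
00011000
00100100
001v0100
00000000
00000000
step 19: 00000000
00000000
00011000
00100100
00<10100
00000000
00000000
step 20: 00000000
00000000
00011000
00100100
00010100
00v00000
00000000
step 21: 00000000
00000000
00011000
00100100
00010100
0<100000
00000000
step 22: 00000000
00000000
00011000
00100100
0^010100
01100000
00000000
step 23: 00000000
00000000
00011000
00100100
01>10100
01100000
00000000
step 24: 00000000
00000000
00011000
00100100
01110100
01v00000
00000000
step 25: 00000000
00000000
00011000
00100100
01110100
010>0000
00000000
step 26: 00000000
00000000
00011000
00100100
01110100
01010000
000v0000
step 27: 00000000
00000000
00011000
00100100
01110100
01010000
00<10000
step 28: 00000000
00000000
00011000
00100100
01110100
01^10000
00110000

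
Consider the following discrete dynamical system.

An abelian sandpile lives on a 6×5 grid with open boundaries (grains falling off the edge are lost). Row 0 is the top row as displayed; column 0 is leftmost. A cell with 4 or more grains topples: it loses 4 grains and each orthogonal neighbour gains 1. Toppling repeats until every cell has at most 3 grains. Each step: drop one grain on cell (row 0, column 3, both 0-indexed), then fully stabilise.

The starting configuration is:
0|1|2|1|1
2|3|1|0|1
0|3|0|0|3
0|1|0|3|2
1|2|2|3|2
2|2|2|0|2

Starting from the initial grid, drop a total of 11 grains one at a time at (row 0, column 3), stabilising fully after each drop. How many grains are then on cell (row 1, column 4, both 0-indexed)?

2

k=0  0|1|2|1|1
2|3|1|0|1
0|3|0|0|3
0|1|0|3|2
1|2|2|3|2
2|2|2|0|2
k=1  0|1|2|2|1
2|3|1|0|1
0|3|0|0|3
0|1|0|3|2
1|2|2|3|2
2|2|2|0|2
k=2  0|1|2|3|1
2|3|1|0|1
0|3|0|0|3
0|1|0|3|2
1|2|2|3|2
2|2|2|0|2
k=3  0|1|3|0|2
2|3|1|1|1
0|3|0|0|3
0|1|0|3|2
1|2|2|3|2
2|2|2|0|2
k=4  0|1|3|1|2
2|3|1|1|1
0|3|0|0|3
0|1|0|3|2
1|2|2|3|2
2|2|2|0|2
k=5  0|1|3|2|2
2|3|1|1|1
0|3|0|0|3
0|1|0|3|2
1|2|2|3|2
2|2|2|0|2
k=6  0|1|3|3|2
2|3|1|1|1
0|3|0|0|3
0|1|0|3|2
1|2|2|3|2
2|2|2|0|2
k=7  0|2|0|1|3
2|3|2|2|1
0|3|0|0|3
0|1|0|3|2
1|2|2|3|2
2|2|2|0|2
k=8  0|2|0|2|3
2|3|2|2|1
0|3|0|0|3
0|1|0|3|2
1|2|2|3|2
2|2|2|0|2
k=9  0|2|0|3|3
2|3|2|2|1
0|3|0|0|3
0|1|0|3|2
1|2|2|3|2
2|2|2|0|2
k=10  0|2|1|1|0
2|3|2|3|2
0|3|0|0|3
0|1|0|3|2
1|2|2|3|2
2|2|2|0|2
k=11  0|2|1|2|0
2|3|2|3|2
0|3|0|0|3
0|1|0|3|2
1|2|2|3|2
2|2|2|0|2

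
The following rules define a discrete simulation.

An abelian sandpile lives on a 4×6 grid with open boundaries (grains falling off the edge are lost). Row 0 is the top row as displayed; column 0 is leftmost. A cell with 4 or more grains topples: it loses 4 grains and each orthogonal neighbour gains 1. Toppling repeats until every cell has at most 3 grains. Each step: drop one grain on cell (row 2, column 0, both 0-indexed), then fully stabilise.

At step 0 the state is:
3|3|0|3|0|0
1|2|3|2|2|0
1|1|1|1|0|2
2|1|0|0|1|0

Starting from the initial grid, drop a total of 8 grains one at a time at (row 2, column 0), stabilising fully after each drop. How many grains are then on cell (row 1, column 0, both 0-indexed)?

[0] 3|3|0|3|0|0
1|2|3|2|2|0
1|1|1|1|0|2
2|1|0|0|1|0
[1] 3|3|0|3|0|0
1|2|3|2|2|0
2|1|1|1|0|2
2|1|0|0|1|0
[2] 3|3|0|3|0|0
1|2|3|2|2|0
3|1|1|1|0|2
2|1|0|0|1|0
[3] 3|3|0|3|0|0
2|2|3|2|2|0
0|2|1|1|0|2
3|1|0|0|1|0
[4] 3|3|0|3|0|0
2|2|3|2|2|0
1|2|1|1|0|2
3|1|0|0|1|0
[5] 3|3|0|3|0|0
2|2|3|2|2|0
2|2|1|1|0|2
3|1|0|0|1|0
[6] 3|3|0|3|0|0
2|2|3|2|2|0
3|2|1|1|0|2
3|1|0|0|1|0
[7] 3|3|0|3|0|0
3|2|3|2|2|0
1|3|1|1|0|2
0|2|0|0|1|0
[8] 3|3|0|3|0|0
3|2|3|2|2|0
2|3|1|1|0|2
0|2|0|0|1|0

3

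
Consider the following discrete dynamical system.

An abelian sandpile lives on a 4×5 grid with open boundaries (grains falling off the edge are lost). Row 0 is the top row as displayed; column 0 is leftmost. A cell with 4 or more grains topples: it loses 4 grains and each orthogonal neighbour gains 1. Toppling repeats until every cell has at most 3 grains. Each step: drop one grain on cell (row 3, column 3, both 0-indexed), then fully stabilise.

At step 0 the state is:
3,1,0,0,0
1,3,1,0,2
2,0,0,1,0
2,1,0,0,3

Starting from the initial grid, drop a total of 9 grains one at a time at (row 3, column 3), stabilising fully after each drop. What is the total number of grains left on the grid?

[0] 3,1,0,0,0
1,3,1,0,2
2,0,0,1,0
2,1,0,0,3
[1] 3,1,0,0,0
1,3,1,0,2
2,0,0,1,0
2,1,0,1,3
[2] 3,1,0,0,0
1,3,1,0,2
2,0,0,1,0
2,1,0,2,3
[3] 3,1,0,0,0
1,3,1,0,2
2,0,0,1,0
2,1,0,3,3
[4] 3,1,0,0,0
1,3,1,0,2
2,0,0,2,1
2,1,1,1,0
[5] 3,1,0,0,0
1,3,1,0,2
2,0,0,2,1
2,1,1,2,0
[6] 3,1,0,0,0
1,3,1,0,2
2,0,0,2,1
2,1,1,3,0
[7] 3,1,0,0,0
1,3,1,0,2
2,0,0,3,1
2,1,2,0,1
[8] 3,1,0,0,0
1,3,1,0,2
2,0,0,3,1
2,1,2,1,1
[9] 3,1,0,0,0
1,3,1,0,2
2,0,0,3,1
2,1,2,2,1

25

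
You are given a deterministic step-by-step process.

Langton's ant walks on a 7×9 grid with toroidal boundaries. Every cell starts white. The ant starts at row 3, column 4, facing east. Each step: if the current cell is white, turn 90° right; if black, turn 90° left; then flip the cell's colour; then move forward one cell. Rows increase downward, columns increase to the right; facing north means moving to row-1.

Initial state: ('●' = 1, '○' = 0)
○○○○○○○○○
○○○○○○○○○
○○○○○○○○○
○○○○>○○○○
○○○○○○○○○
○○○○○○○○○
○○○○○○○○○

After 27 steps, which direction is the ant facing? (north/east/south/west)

[0] ○○○○○○○○○
○○○○○○○○○
○○○○○○○○○
○○○○>○○○○
○○○○○○○○○
○○○○○○○○○
○○○○○○○○○
[1] ○○○○○○○○○
○○○○○○○○○
○○○○○○○○○
○○○○●○○○○
○○○○v○○○○
○○○○○○○○○
○○○○○○○○○
[2] ○○○○○○○○○
○○○○○○○○○
○○○○○○○○○
○○○○●○○○○
○○○<●○○○○
○○○○○○○○○
○○○○○○○○○
[3] ○○○○○○○○○
○○○○○○○○○
○○○○○○○○○
○○○^●○○○○
○○○●●○○○○
○○○○○○○○○
○○○○○○○○○
[4] ○○○○○○○○○
○○○○○○○○○
○○○○○○○○○
○○○●>○○○○
○○○●●○○○○
○○○○○○○○○
○○○○○○○○○
[5] ○○○○○○○○○
○○○○○○○○○
○○○○^○○○○
○○○●○○○○○
○○○●●○○○○
○○○○○○○○○
○○○○○○○○○
[6] ○○○○○○○○○
○○○○○○○○○
○○○○●>○○○
○○○●○○○○○
○○○●●○○○○
○○○○○○○○○
○○○○○○○○○
[7] ○○○○○○○○○
○○○○○○○○○
○○○○●●○○○
○○○●○v○○○
○○○●●○○○○
○○○○○○○○○
○○○○○○○○○
[8] ○○○○○○○○○
○○○○○○○○○
○○○○●●○○○
○○○●<●○○○
○○○●●○○○○
○○○○○○○○○
○○○○○○○○○
[9] ○○○○○○○○○
○○○○○○○○○
○○○○^●○○○
○○○●●●○○○
○○○●●○○○○
○○○○○○○○○
○○○○○○○○○
[10] ○○○○○○○○○
○○○○○○○○○
○○○<○●○○○
○○○●●●○○○
○○○●●○○○○
○○○○○○○○○
○○○○○○○○○
[11] ○○○○○○○○○
○○○^○○○○○
○○○●○●○○○
○○○●●●○○○
○○○●●○○○○
○○○○○○○○○
○○○○○○○○○
[12] ○○○○○○○○○
○○○●>○○○○
○○○●○●○○○
○○○●●●○○○
○○○●●○○○○
○○○○○○○○○
○○○○○○○○○
[13] ○○○○○○○○○
○○○●●○○○○
○○○●v●○○○
○○○●●●○○○
○○○●●○○○○
○○○○○○○○○
○○○○○○○○○
[14] ○○○○○○○○○
○○○●●○○○○
○○○<●●○○○
○○○●●●○○○
○○○●●○○○○
○○○○○○○○○
○○○○○○○○○
[15] ○○○○○○○○○
○○○●●○○○○
○○○○●●○○○
○○○v●●○○○
○○○●●○○○○
○○○○○○○○○
○○○○○○○○○
[16] ○○○○○○○○○
○○○●●○○○○
○○○○●●○○○
○○○○>●○○○
○○○●●○○○○
○○○○○○○○○
○○○○○○○○○
[17] ○○○○○○○○○
○○○●●○○○○
○○○○^●○○○
○○○○○●○○○
○○○●●○○○○
○○○○○○○○○
○○○○○○○○○
[18] ○○○○○○○○○
○○○●●○○○○
○○○<○●○○○
○○○○○●○○○
○○○●●○○○○
○○○○○○○○○
○○○○○○○○○
[19] ○○○○○○○○○
○○○^●○○○○
○○○●○●○○○
○○○○○●○○○
○○○●●○○○○
○○○○○○○○○
○○○○○○○○○
[20] ○○○○○○○○○
○○<○●○○○○
○○○●○●○○○
○○○○○●○○○
○○○●●○○○○
○○○○○○○○○
○○○○○○○○○
[21] ○○^○○○○○○
○○●○●○○○○
○○○●○●○○○
○○○○○●○○○
○○○●●○○○○
○○○○○○○○○
○○○○○○○○○
[22] ○○●>○○○○○
○○●○●○○○○
○○○●○●○○○
○○○○○●○○○
○○○●●○○○○
○○○○○○○○○
○○○○○○○○○
[23] ○○●●○○○○○
○○●v●○○○○
○○○●○●○○○
○○○○○●○○○
○○○●●○○○○
○○○○○○○○○
○○○○○○○○○
[24] ○○●●○○○○○
○○<●●○○○○
○○○●○●○○○
○○○○○●○○○
○○○●●○○○○
○○○○○○○○○
○○○○○○○○○
[25] ○○●●○○○○○
○○○●●○○○○
○○v●○●○○○
○○○○○●○○○
○○○●●○○○○
○○○○○○○○○
○○○○○○○○○
[26] ○○●●○○○○○
○○○●●○○○○
○<●●○●○○○
○○○○○●○○○
○○○●●○○○○
○○○○○○○○○
○○○○○○○○○
[27] ○○●●○○○○○
○^○●●○○○○
○●●●○●○○○
○○○○○●○○○
○○○●●○○○○
○○○○○○○○○
○○○○○○○○○

north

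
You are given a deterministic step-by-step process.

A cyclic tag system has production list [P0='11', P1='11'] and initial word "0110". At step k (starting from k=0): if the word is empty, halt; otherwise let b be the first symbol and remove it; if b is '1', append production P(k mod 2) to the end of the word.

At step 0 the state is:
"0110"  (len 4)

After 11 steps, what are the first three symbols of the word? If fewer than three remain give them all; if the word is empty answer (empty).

111

0) "0110"  (len 4)
1) "110"  (len 3)
2) "1011"  (len 4)
3) "01111"  (len 5)
4) "1111"  (len 4)
5) "11111"  (len 5)
6) "111111"  (len 6)
7) "1111111"  (len 7)
8) "11111111"  (len 8)
9) "111111111"  (len 9)
10) "1111111111"  (len 10)
11) "11111111111"  (len 11)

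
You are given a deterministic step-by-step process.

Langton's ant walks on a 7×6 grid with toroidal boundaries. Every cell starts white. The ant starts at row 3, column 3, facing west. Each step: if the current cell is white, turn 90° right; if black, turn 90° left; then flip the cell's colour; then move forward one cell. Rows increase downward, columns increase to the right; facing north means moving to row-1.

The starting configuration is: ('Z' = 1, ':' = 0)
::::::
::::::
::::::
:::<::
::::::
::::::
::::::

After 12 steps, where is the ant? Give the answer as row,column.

0) ::::::
::::::
::::::
:::<::
::::::
::::::
::::::
1) ::::::
::::::
:::^::
:::Z::
::::::
::::::
::::::
2) ::::::
::::::
:::Z>:
:::Z::
::::::
::::::
::::::
3) ::::::
::::::
:::ZZ:
:::Zv:
::::::
::::::
::::::
4) ::::::
::::::
:::ZZ:
:::<Z:
::::::
::::::
::::::
5) ::::::
::::::
:::ZZ:
::::Z:
:::v::
::::::
::::::
6) ::::::
::::::
:::ZZ:
::::Z:
::<Z::
::::::
::::::
7) ::::::
::::::
:::ZZ:
::^:Z:
::ZZ::
::::::
::::::
8) ::::::
::::::
:::ZZ:
::Z>Z:
::ZZ::
::::::
::::::
9) ::::::
::::::
:::ZZ:
::ZZZ:
::Zv::
::::::
::::::
10) ::::::
::::::
:::ZZ:
::ZZZ:
::Z:>:
::::::
::::::
11) ::::::
::::::
:::ZZ:
::ZZZ:
::Z:Z:
::::v:
::::::
12) ::::::
::::::
:::ZZ:
::ZZZ:
::Z:Z:
:::<Z:
::::::

5,3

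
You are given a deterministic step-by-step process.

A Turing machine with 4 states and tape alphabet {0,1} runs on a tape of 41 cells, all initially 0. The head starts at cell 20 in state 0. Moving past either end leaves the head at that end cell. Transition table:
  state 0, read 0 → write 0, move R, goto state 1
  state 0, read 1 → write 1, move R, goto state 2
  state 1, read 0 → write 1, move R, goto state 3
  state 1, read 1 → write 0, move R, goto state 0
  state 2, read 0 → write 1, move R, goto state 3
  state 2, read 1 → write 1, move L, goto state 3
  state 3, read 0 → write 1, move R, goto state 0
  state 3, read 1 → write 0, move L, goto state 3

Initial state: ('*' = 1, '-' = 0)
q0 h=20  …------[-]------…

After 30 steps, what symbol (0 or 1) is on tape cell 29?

t=0: q0 h=20  …------[-]------…
t=1: q1 h=21  …------[-]------…
t=2: q3 h=22  …-----*[-]------…
t=3: q0 h=23  …----**[-]------…
t=4: q1 h=24  …---**-[-]------…
t=5: q3 h=25  …--**-*[-]------…
t=6: q0 h=26  …-**-**[-]------…
t=7: q1 h=27  …**-**-[-]------…
t=8: q3 h=28  …*-**-*[-]------…
t=9: q0 h=29  …-**-**[-]------…
t=10: q1 h=30  …**-**-[-]------…
t=11: q3 h=31  …*-**-*[-]------…
t=12: q0 h=32  …-**-**[-]------…
t=13: q1 h=33  …**-**-[-]------…
t=14: q3 h=34  …*-**-*[-]------|
t=15: q0 h=35  …-**-**[-]-----|
t=16: q1 h=36  …**-**-[-]----|
t=17: q3 h=37  …*-**-*[-]---|
t=18: q0 h=38  …-**-**[-]--|
t=19: q1 h=39  …**-**-[-]-|
t=20: q3 h=40  …*-**-*[-]|
t=21: q0 h=40  …*-**-*[*]|
t=22: q2 h=40  …*-**-*[*]|
t=23: q3 h=39  …**-**-[*]*|
t=24: q3 h=38  …-**-**[-]-*|
t=25: q0 h=39  …**-***[-]*|
t=26: q1 h=40  …*-***-[*]|
t=27: q0 h=40  …*-***-[-]|
t=28: q1 h=40  …*-***-[-]|
t=29: q3 h=40  …*-***-[*]|
t=30: q3 h=39  …**-***[-]-|

0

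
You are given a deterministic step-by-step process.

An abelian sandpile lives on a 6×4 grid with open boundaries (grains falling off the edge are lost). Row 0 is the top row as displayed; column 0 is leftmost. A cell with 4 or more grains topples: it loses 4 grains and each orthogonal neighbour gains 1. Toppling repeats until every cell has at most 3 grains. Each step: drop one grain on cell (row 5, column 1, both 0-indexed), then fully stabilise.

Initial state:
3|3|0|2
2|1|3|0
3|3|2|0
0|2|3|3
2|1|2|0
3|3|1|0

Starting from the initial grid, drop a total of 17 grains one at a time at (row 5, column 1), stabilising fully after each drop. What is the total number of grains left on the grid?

44

0) 3|3|0|2
2|1|3|0
3|3|2|0
0|2|3|3
2|1|2|0
3|3|1|0
1) 3|3|0|2
2|1|3|0
3|3|2|0
0|2|3|3
3|2|2|0
0|1|2|0
2) 3|3|0|2
2|1|3|0
3|3|2|0
0|2|3|3
3|2|2|0
0|2|2|0
3) 3|3|0|2
2|1|3|0
3|3|2|0
0|2|3|3
3|2|2|0
0|3|2|0
4) 3|3|0|2
2|1|3|0
3|3|2|0
0|2|3|3
3|3|2|0
1|0|3|0
5) 3|3|0|2
2|1|3|0
3|3|2|0
0|2|3|3
3|3|2|0
1|1|3|0
6) 3|3|0|2
2|1|3|0
3|3|2|0
0|2|3|3
3|3|2|0
1|2|3|0
7) 3|3|0|2
2|1|3|0
3|3|2|0
0|2|3|3
3|3|2|0
1|3|3|0
8) 3|3|1|2
3|3|0|1
0|2|1|2
3|1|3|0
0|3|1|2
3|2|1|1
9) 3|3|1|2
3|3|0|1
0|2|1|2
3|1|3|0
0|3|1|2
3|3|1|1
10) 3|3|1|2
3|3|0|1
0|2|1|2
3|2|3|0
2|0|2|2
0|2|2|1
11) 3|3|1|2
3|3|0|1
0|2|1|2
3|2|3|0
2|0|2|2
0|3|2|1
12) 3|3|1|2
3|3|0|1
0|2|1|2
3|2|3|0
2|1|2|2
1|0|3|1
13) 3|3|1|2
3|3|0|1
0|2|1|2
3|2|3|0
2|1|2|2
1|1|3|1
14) 3|3|1|2
3|3|0|1
0|2|1|2
3|2|3|0
2|1|2|2
1|2|3|1
15) 3|3|1|2
3|3|0|1
0|2|1|2
3|2|3|0
2|1|2|2
1|3|3|1
16) 3|3|1|2
3|3|0|1
0|2|1|2
3|2|3|0
2|2|3|2
2|1|0|2
17) 3|3|1|2
3|3|0|1
0|2|1|2
3|2|3|0
2|2|3|2
2|2|0|2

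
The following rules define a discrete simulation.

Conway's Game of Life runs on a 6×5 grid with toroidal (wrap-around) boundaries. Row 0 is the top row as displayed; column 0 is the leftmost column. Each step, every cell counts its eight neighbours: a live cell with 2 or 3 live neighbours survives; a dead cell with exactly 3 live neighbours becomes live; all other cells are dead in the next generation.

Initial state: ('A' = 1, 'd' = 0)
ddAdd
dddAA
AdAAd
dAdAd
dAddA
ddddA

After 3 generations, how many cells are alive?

0) ddAdd
dddAA
AdAAd
dAdAd
dAddA
ddddA
1) ddddA
dAddA
AAddd
dAdAd
ddAAA
AddAd
2) dddAA
dAddA
dAddA
dAdAd
AAddd
AdAdd
3) dAAAA
ddAdA
dAdAA
dAddA
AdddA
AdAAd

16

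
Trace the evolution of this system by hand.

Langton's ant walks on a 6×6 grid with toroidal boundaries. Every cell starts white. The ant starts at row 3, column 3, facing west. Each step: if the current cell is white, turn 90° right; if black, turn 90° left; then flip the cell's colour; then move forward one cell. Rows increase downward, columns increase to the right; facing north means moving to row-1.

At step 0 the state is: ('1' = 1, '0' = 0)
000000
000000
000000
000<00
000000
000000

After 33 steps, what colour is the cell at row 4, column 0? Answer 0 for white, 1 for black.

1

t=0: 000000
000000
000000
000<00
000000
000000
t=1: 000000
000000
000^00
000100
000000
000000
t=2: 000000
000000
0001>0
000100
000000
000000
t=3: 000000
000000
000110
0001v0
000000
000000
t=4: 000000
000000
000110
000<10
000000
000000
t=5: 000000
000000
000110
000010
000v00
000000
t=6: 000000
000000
000110
000010
00<100
000000
t=7: 000000
000000
000110
00^010
001100
000000
t=8: 000000
000000
000110
001>10
001100
000000
t=9: 000000
000000
000110
001110
001v00
000000
t=10: 000000
000000
000110
001110
0010>0
000000
t=11: 000000
000000
000110
001110
001010
0000v0
t=12: 000000
000000
000110
001110
001010
000<10
t=13: 000000
000000
000110
001110
001^10
000110
t=14: 000000
000000
000110
001110
0011>0
000110
t=15: 000000
000000
000110
0011^0
001100
000110
t=16: 000000
000000
000110
001<00
001100
000110
t=17: 000000
000000
000110
001000
001v00
000110
t=18: 000000
000000
000110
001000
0010>0
000110
t=19: 000000
000000
000110
001000
001010
0001v0
t=20: 000000
000000
000110
001000
001010
00010>
t=21: 00000v
000000
000110
001000
001010
000101
t=22: 0000<1
000000
000110
001000
001010
000101
t=23: 000011
000000
000110
001000
001010
0001^1
t=24: 000011
000000
000110
001000
001010
00011>
t=25: 000011
000000
000110
001000
00101^
000110
t=26: 000011
000000
000110
001000
>01011
000110
t=27: 000011
000000
000110
001000
101011
v00110
t=28: 000011
000000
000110
001000
101011
10011<
t=29: 000011
000000
000110
001000
10101^
100111
t=30: 000011
000000
000110
001000
1010<0
100111
t=31: 000011
000000
000110
001000
101000
1001v1
t=32: 000011
000000
000110
001000
101000
10010>
t=33: 000011
000000
000110
001000
10100^
100100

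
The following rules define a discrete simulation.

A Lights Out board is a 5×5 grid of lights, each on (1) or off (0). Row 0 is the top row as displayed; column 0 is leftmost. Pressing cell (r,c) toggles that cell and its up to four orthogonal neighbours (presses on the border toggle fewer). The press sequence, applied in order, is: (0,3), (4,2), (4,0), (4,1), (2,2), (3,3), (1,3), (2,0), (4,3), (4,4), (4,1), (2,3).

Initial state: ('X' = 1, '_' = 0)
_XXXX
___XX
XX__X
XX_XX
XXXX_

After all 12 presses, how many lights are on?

11

k=0  _XXXX
___XX
XX__X
XX_XX
XXXX_
k=1  _X___
____X
XX__X
XX_XX
XXXX_
k=2  _X___
____X
XX__X
XXXXX
X____
k=3  _X___
____X
XX__X
_XXXX
_X___
k=4  _X___
____X
XX__X
__XXX
X_X__
k=5  _X___
__X_X
X_XXX
___XX
X_X__
k=6  _X___
__X_X
X_X_X
__X__
X_XX_
k=7  _X_X_
___X_
X_XXX
__X__
X_XX_
k=8  _X_X_
X__X_
_XXXX
X_X__
X_XX_
k=9  _X_X_
X__X_
_XXXX
X_XX_
X___X
k=10  _X_X_
X__X_
_XXXX
X_XXX
X__X_
k=11  _X_X_
X__X_
_XXXX
XXXXX
_XXX_
k=12  _X_X_
X____
_X___
XXX_X
_XXX_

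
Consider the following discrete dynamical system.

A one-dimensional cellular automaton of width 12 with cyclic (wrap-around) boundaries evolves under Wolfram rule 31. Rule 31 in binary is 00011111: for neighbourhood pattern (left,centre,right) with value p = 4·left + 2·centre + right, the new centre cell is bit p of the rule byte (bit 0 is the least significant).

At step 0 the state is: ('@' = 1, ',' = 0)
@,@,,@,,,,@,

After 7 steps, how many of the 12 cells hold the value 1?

12

[0] @,@,,@,,,,@,
[1] @,@@@@@@@@@,
[2] @,@,,,,,,,,,
[3] @,@@@@@@@@@@
[4] ,,@,,,,,,,,,
[5] @@@@@@@@@@@@
[6] ,,,,,,,,,,,,
[7] @@@@@@@@@@@@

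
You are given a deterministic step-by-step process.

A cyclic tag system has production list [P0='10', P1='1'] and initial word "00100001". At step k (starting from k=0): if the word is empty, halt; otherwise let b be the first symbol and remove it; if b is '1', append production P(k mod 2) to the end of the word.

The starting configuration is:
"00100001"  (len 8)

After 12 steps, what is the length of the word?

4

0) "00100001"  (len 8)
1) "0100001"  (len 7)
2) "100001"  (len 6)
3) "0000110"  (len 7)
4) "000110"  (len 6)
5) "00110"  (len 5)
6) "0110"  (len 4)
7) "110"  (len 3)
8) "101"  (len 3)
9) "0110"  (len 4)
10) "110"  (len 3)
11) "1010"  (len 4)
12) "0101"  (len 4)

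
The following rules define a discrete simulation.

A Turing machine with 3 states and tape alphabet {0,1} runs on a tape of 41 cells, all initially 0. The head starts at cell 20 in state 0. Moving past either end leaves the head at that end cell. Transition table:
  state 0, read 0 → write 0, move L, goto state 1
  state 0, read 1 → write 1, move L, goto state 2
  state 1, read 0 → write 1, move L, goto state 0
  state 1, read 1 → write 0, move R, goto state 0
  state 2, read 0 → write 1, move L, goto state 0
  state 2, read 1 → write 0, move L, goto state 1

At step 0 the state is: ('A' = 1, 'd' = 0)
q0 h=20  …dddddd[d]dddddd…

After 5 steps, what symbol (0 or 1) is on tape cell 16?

[0] q0 h=20  …dddddd[d]dddddd…
[1] q1 h=19  …dddddd[d]dddddd…
[2] q0 h=18  …dddddd[d]Addddd…
[3] q1 h=17  …dddddd[d]dAdddd…
[4] q0 h=16  …dddddd[d]AdAddd…
[5] q1 h=15  …dddddd[d]dAdAdd…

0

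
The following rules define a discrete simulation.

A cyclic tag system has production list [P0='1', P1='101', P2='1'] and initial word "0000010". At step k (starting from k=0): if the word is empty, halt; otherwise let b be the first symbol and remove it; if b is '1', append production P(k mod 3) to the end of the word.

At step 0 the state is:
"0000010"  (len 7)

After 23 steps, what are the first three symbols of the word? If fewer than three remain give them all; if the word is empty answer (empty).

t=0: "0000010"  (len 7)
t=1: "000010"  (len 6)
t=2: "00010"  (len 5)
t=3: "0010"  (len 4)
t=4: "010"  (len 3)
t=5: "10"  (len 2)
t=6: "01"  (len 2)
t=7: "1"  (len 1)
t=8: "101"  (len 3)
t=9: "011"  (len 3)
t=10: "11"  (len 2)
t=11: "1101"  (len 4)
t=12: "1011"  (len 4)
t=13: "0111"  (len 4)
t=14: "111"  (len 3)
t=15: "111"  (len 3)
t=16: "111"  (len 3)
t=17: "11101"  (len 5)
t=18: "11011"  (len 5)
t=19: "10111"  (len 5)
t=20: "0111101"  (len 7)
t=21: "111101"  (len 6)
t=22: "111011"  (len 6)
t=23: "11011101"  (len 8)

110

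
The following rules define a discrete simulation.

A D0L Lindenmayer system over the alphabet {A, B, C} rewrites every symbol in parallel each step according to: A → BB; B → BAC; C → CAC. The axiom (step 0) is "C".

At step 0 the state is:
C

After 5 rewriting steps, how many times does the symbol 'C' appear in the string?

70

0) C
1) CAC
2) CACBBCAC
3) CACBBCACBACBACCACBBCAC
4) CACBBCACBACBACCACBBCACBACBBCACBACBBCACCACBBCACBACBACCACBBCAC
5) CACBBCACBACBACCACBBCACBACBBCACBACBBCACCACBBCACBACBACCACBBC…CBBCACBACBACCACBBCACBACBBCACBACBBCACCACBBCACBACBACCACBBCAC  (len 164)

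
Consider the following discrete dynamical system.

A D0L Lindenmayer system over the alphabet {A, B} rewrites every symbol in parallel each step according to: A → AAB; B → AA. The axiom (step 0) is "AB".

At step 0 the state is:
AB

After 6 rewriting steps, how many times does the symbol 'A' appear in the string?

568

[0] AB
[1] AABAA
[2] AABAABAAAABAAB
[3] AABAABAAAABAABAAAABAABAABAABAAAABAABAA
[4] AABAABAAAABAABAAAABAABAABAABAAAABAABAAAABAABAABAABAAAABAABAAAABAABAAAABAABAAAABAABAABAABAAAABAABAAAABAAB
[5] AABAABAAAABAABAAAABAABAABAABAAAABAABAAAABAABAABAABAAAABAAB…BAABAAAABAABAAAABAABAABAABAAAABAABAAAABAABAABAABAAAABAABAA  (len 284)
[6] AABAABAAAABAABAAAABAABAABAABAAAABAABAAAABAABAABAABAAAABAAB…BAABAAAABAABAAAABAABAAAABAABAAAABAABAABAABAAAABAABAAAABAAB  (len 776)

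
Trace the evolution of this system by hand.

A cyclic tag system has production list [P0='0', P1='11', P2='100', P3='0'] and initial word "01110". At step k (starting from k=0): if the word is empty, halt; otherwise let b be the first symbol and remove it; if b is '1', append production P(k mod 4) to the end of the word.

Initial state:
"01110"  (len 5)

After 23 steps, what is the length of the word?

0

k=0  "01110"  (len 5)
k=1  "1110"  (len 4)
k=2  "11011"  (len 5)
k=3  "1011100"  (len 7)
k=4  "0111000"  (len 7)
k=5  "111000"  (len 6)
k=6  "1100011"  (len 7)
k=7  "100011100"  (len 9)
k=8  "000111000"  (len 9)
k=9  "00111000"  (len 8)
k=10  "0111000"  (len 7)
k=11  "111000"  (len 6)
k=12  "110000"  (len 6)
k=13  "100000"  (len 6)
k=14  "0000011"  (len 7)
k=15  "000011"  (len 6)
k=16  "00011"  (len 5)
k=17  "0011"  (len 4)
k=18  "011"  (len 3)
k=19  "11"  (len 2)
k=20  "10"  (len 2)
k=21  "00"  (len 2)
k=22  "0"  (len 1)
k=23  (halted — word empty)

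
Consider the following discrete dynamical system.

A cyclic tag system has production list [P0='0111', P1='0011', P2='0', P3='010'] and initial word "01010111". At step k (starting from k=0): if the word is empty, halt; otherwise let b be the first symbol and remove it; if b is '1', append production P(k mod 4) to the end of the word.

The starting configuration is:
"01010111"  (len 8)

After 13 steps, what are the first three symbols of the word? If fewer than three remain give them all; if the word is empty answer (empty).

100

[0] "01010111"  (len 8)
[1] "1010111"  (len 7)
[2] "0101110011"  (len 10)
[3] "101110011"  (len 9)
[4] "01110011010"  (len 11)
[5] "1110011010"  (len 10)
[6] "1100110100011"  (len 13)
[7] "1001101000110"  (len 13)
[8] "001101000110010"  (len 15)
[9] "01101000110010"  (len 14)
[10] "1101000110010"  (len 13)
[11] "1010001100100"  (len 13)
[12] "010001100100010"  (len 15)
[13] "10001100100010"  (len 14)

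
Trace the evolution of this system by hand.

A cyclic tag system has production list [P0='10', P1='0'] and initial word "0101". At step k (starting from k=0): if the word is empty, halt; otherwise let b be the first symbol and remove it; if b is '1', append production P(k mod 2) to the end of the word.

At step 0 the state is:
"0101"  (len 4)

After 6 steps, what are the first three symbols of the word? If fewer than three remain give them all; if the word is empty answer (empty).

(empty)

gen 0: "0101"  (len 4)
gen 1: "101"  (len 3)
gen 2: "010"  (len 3)
gen 3: "10"  (len 2)
gen 4: "00"  (len 2)
gen 5: "0"  (len 1)
gen 6: (halted — word empty)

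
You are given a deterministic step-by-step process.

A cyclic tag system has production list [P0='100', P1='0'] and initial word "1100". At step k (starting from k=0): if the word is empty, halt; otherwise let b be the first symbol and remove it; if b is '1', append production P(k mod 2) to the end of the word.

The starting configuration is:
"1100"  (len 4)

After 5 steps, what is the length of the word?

6

[0] "1100"  (len 4)
[1] "100100"  (len 6)
[2] "001000"  (len 6)
[3] "01000"  (len 5)
[4] "1000"  (len 4)
[5] "000100"  (len 6)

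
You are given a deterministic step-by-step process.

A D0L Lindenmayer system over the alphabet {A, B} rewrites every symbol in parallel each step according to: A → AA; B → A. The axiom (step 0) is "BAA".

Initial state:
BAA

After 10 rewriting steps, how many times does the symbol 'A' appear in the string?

2560

step 0: BAA
step 1: AAAAA
step 2: AAAAAAAAAA
step 3: AAAAAAAAAAAAAAAAAAAA
step 4: AAAAAAAAAAAAAAAAAAAAAAAAAAAAAAAAAAAAAAAA
step 5: AAAAAAAAAAAAAAAAAAAAAAAAAAAAAAAAAAAAAAAAAAAAAAAAAAAAAAAAAAAAAAAAAAAAAAAAAAAAAAAA
step 6: AAAAAAAAAAAAAAAAAAAAAAAAAAAAAAAAAAAAAAAAAAAAAAAAAAAAAAAAAA…AAAAAAAAAAAAAAAAAAAAAAAAAAAAAAAAAAAAAAAAAAAAAAAAAAAAAAAAAA  (len 160)
step 7: AAAAAAAAAAAAAAAAAAAAAAAAAAAAAAAAAAAAAAAAAAAAAAAAAAAAAAAAAA…AAAAAAAAAAAAAAAAAAAAAAAAAAAAAAAAAAAAAAAAAAAAAAAAAAAAAAAAAA  (len 320)
step 8: AAAAAAAAAAAAAAAAAAAAAAAAAAAAAAAAAAAAAAAAAAAAAAAAAAAAAAAAAA…AAAAAAAAAAAAAAAAAAAAAAAAAAAAAAAAAAAAAAAAAAAAAAAAAAAAAAAAAA  (len 640)
step 9: AAAAAAAAAAAAAAAAAAAAAAAAAAAAAAAAAAAAAAAAAAAAAAAAAAAAAAAAAA…AAAAAAAAAAAAAAAAAAAAAAAAAAAAAAAAAAAAAAAAAAAAAAAAAAAAAAAAAA  (len 1280)
step 10: AAAAAAAAAAAAAAAAAAAAAAAAAAAAAAAAAAAAAAAAAAAAAAAAAAAAAAAAAA…AAAAAAAAAAAAAAAAAAAAAAAAAAAAAAAAAAAAAAAAAAAAAAAAAAAAAAAAAA  (len 2560)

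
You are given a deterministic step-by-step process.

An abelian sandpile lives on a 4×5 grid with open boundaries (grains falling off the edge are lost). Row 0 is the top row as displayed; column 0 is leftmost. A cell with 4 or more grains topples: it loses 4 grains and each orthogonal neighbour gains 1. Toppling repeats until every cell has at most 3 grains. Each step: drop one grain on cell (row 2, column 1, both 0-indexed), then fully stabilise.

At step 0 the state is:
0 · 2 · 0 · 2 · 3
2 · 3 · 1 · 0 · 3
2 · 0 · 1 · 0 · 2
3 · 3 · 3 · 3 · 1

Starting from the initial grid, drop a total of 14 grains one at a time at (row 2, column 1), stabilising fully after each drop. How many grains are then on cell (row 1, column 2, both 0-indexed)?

1

t=0: 0 · 2 · 0 · 2 · 3
2 · 3 · 1 · 0 · 3
2 · 0 · 1 · 0 · 2
3 · 3 · 3 · 3 · 1
t=1: 0 · 2 · 0 · 2 · 3
2 · 3 · 1 · 0 · 3
2 · 1 · 1 · 0 · 2
3 · 3 · 3 · 3 · 1
t=2: 0 · 2 · 0 · 2 · 3
2 · 3 · 1 · 0 · 3
2 · 2 · 1 · 0 · 2
3 · 3 · 3 · 3 · 1
t=3: 0 · 2 · 0 · 2 · 3
2 · 3 · 1 · 0 · 3
2 · 3 · 1 · 0 · 2
3 · 3 · 3 · 3 · 1
t=4: 1 · 3 · 0 · 2 · 3
0 · 1 · 2 · 0 · 3
1 · 3 · 3 · 1 · 2
1 · 2 · 1 · 0 · 2
t=5: 1 · 3 · 0 · 2 · 3
0 · 2 · 3 · 0 · 3
2 · 1 · 0 · 2 · 2
1 · 3 · 2 · 0 · 2
t=6: 1 · 3 · 0 · 2 · 3
0 · 2 · 3 · 0 · 3
2 · 2 · 0 · 2 · 2
1 · 3 · 2 · 0 · 2
t=7: 1 · 3 · 0 · 2 · 3
0 · 2 · 3 · 0 · 3
2 · 3 · 0 · 2 · 2
1 · 3 · 2 · 0 · 2
t=8: 1 · 3 · 0 · 2 · 3
0 · 3 · 3 · 0 · 3
3 · 1 · 1 · 2 · 2
2 · 0 · 3 · 0 · 2
t=9: 1 · 3 · 0 · 2 · 3
0 · 3 · 3 · 0 · 3
3 · 2 · 1 · 2 · 2
2 · 0 · 3 · 0 · 2
t=10: 1 · 3 · 0 · 2 · 3
0 · 3 · 3 · 0 · 3
3 · 3 · 1 · 2 · 2
2 · 0 · 3 · 0 · 2
t=11: 2 · 0 · 2 · 2 · 3
2 · 2 · 0 · 1 · 3
0 · 2 · 3 · 2 · 2
3 · 1 · 3 · 0 · 2
t=12: 2 · 0 · 2 · 2 · 3
2 · 2 · 0 · 1 · 3
0 · 3 · 3 · 2 · 2
3 · 1 · 3 · 0 · 2
t=13: 2 · 0 · 2 · 2 · 3
2 · 3 · 1 · 1 · 3
1 · 1 · 1 · 3 · 2
3 · 3 · 0 · 1 · 2
t=14: 2 · 0 · 2 · 2 · 3
2 · 3 · 1 · 1 · 3
1 · 2 · 1 · 3 · 2
3 · 3 · 0 · 1 · 2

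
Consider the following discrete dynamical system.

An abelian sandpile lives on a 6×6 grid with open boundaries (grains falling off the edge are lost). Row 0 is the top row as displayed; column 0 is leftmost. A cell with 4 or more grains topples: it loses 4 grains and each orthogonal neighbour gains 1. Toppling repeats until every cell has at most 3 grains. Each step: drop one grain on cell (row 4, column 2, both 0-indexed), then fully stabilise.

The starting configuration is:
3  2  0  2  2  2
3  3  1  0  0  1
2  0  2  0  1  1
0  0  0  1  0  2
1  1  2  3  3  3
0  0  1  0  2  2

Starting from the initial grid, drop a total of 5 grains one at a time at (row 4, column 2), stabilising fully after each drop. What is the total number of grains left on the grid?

k=0  3  2  0  2  2  2
3  3  1  0  0  1
2  0  2  0  1  1
0  0  0  1  0  2
1  1  2  3  3  3
0  0  1  0  2  2
k=1  3  2  0  2  2  2
3  3  1  0  0  1
2  0  2  0  1  1
0  0  0  1  0  2
1  1  3  3  3  3
0  0  1  0  2  2
k=2  3  2  0  2  2  2
3  3  1  0  0  1
2  0  2  0  1  1
0  0  1  2  1  3
1  2  1  1  1  0
0  0  2  1  3  3
k=3  3  2  0  2  2  2
3  3  1  0  0  1
2  0  2  0  1  1
0  0  1  2  1  3
1  2  2  1  1  0
0  0  2  1  3  3
k=4  3  2  0  2  2  2
3  3  1  0  0  1
2  0  2  0  1  1
0  0  1  2  1  3
1  2  3  1  1  0
0  0  2  1  3  3
k=5  3  2  0  2  2  2
3  3  1  0  0  1
2  0  2  0  1  1
0  0  2  2  1  3
1  3  0  2  1  0
0  0  3  1  3  3

50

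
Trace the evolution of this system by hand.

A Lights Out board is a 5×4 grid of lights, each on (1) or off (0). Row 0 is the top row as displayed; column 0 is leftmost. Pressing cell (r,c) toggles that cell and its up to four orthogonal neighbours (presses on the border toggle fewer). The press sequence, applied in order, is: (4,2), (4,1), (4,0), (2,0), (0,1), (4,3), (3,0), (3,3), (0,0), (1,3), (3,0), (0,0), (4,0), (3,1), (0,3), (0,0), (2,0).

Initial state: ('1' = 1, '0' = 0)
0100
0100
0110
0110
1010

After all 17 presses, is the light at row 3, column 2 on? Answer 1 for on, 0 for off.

0

0) 0100
0100
0110
0110
1010
1) 0100
0100
0110
0100
1101
2) 0100
0100
0110
0000
0011
3) 0100
0100
0110
1000
1111
4) 0100
1100
1010
0000
1111
5) 1010
1000
1010
0000
1111
6) 1010
1000
1010
0001
1100
7) 1010
1000
0010
1101
0100
8) 1010
1000
0011
1110
0101
9) 0110
0000
0011
1110
0101
10) 0111
0011
0010
1110
0101
11) 0111
0011
1010
0010
1101
12) 1011
1011
1010
0010
1101
13) 1011
1011
1010
1010
0001
14) 1011
1011
1110
0100
0101
15) 1000
1010
1110
0100
0101
16) 0100
0010
1110
0100
0101
17) 0100
1010
0010
1100
0101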